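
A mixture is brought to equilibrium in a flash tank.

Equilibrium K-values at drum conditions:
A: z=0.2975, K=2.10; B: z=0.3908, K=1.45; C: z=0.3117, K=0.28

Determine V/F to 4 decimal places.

Rachford–Rice: g(V/F) = Σ zᵢ(Kᵢ−1)/(1+V/F(Kᵢ−1)) = 0.
g(0) = ΣzᵢKᵢ − 1 = 0.2787 and g(1) = 1 − Σzᵢ/Kᵢ = -0.5244, so a root lies in (0, 1).
Newton iteration, V/F⁰ = 0.46:
  V/F = 0.4600: g = 0.02744, g' = -0.5743 → V/F = 0.5078
  V/F = 0.5078: g = -0.00063, g' = -0.6021 → V/F = 0.5067
Converged at V/F = 0.5067.

V/F = 0.5067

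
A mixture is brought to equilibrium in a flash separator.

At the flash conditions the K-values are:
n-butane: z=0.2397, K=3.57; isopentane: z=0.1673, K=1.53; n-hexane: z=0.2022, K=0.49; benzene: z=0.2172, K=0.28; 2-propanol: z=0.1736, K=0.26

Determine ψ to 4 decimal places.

Newton–Raphson from ψ = 0.5:
  ψ = 0.5000: g = -0.24699, g' = -0.9418 → ψ = 0.2377
  ψ = 0.2377: g = -0.00078, g' = -1.0191 → ψ = 0.2370
Converged at ψ = 0.2370.

ψ = 0.2370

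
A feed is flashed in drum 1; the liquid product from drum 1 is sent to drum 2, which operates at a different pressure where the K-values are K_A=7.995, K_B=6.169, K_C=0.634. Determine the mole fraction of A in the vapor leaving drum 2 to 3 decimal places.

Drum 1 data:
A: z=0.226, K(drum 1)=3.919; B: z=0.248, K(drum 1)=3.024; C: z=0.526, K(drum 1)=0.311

Drum 1:
Rachford–Rice: g(ψ₁) = Σ zᵢ(Kᵢ−1)/(1+ψ₁(Kᵢ−1)) = 0.
Feasibility: ΣzᵢKᵢ = 1.799, Σzᵢ/Kᵢ = 1.831 — both > 1, two phases present.
Newton iteration, ψ₁⁰ = 0.5:
  ψ₁ = 0.500: g = -0.0352, g' = -1.150 → ψ₁ = 0.469
Converged at ψ₁ = 0.469.
Drum-1 compositions:
  A: x = 0.095, y = 0.374
  B: x = 0.127, y = 0.385
  C: x = 0.777, y = 0.242
Drum-2 feed = drum-1 liquid: z₂ = (0.0953, 0.1272, 0.7775).
Drum 2:
Material balance + equilibrium reduce to Σ zᵢ(Kᵢ−1)/(1+ψ₂(Kᵢ−1)) = 0.
Check two-phase: ΣzᵢKᵢ = 2.040 > 1 and Σzᵢ/Kᵢ = 1.259 > 1, so g(0) = 1.040 > 0 and g(1) = -0.259 < 0.
Newton–Raphson from ψ₂ = 0.5:
  ψ₂ = 0.500: g = -0.0166, g' = -0.651 → ψ₂ = 0.474
  ψ₂ = 0.474: g = 0.0005, g' = -0.688 → ψ₂ = 0.475
Converged at ψ₂ = 0.475.
  A: x = 0.022, y = 0.176
  B: x = 0.037, y = 0.227
  C: x = 0.941, y = 0.597

y_A (drum 2) = 0.176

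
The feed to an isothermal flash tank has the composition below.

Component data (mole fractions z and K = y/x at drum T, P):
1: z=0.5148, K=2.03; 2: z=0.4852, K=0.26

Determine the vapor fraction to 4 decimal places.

ψ = 0.2246

Material balance + equilibrium reduce to Σ zᵢ(Kᵢ−1)/(1+ψ(Kᵢ−1)) = 0.
g(0) = ΣzᵢKᵢ − 1 = 0.1712 and g(1) = 1 − Σzᵢ/Kᵢ = -1.1197, so a root lies in (0, 1).
Binary case is linear: z₁(K₁−1)(1+ψ(K₂−1)) + z₂(K₂−1)(1+ψ(K₁−1)) = 0
⇒ ψ = [z₁(K₁−1)+z₂(K₂−1)] / [−(K₁−1)(K₂−1)] = 0.17120/0.76220 = 0.2246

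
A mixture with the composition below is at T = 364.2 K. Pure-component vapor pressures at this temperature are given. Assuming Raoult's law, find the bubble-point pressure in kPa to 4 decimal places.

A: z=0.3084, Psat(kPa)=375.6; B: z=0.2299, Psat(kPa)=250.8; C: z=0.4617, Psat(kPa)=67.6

At the bubble point ψ → 0, so ΣzᵢKᵢ = 1 with Kᵢ = Pᵢˢᵃᵗ/P ⇒ P = ΣzᵢPᵢˢᵃᵗ.
P = 0.3084·375.6 + 0.2299·250.8 + 0.4617·67.6 = 204.7049 kPa

Pbub = 204.7049 kPa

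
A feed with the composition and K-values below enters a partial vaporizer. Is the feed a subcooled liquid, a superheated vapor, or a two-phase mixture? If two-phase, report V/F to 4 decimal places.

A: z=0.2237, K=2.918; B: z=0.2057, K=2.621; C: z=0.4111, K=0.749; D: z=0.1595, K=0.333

ΣzᵢKᵢ = 1.5529; Σzᵢ/Kᵢ = 1.1830.
Both exceed 1, so a two-phase solution exists.
Let ψ = V/F and solve Σ zᵢ(Kᵢ−1)/(1+ψ(Kᵢ−1)) = 0.
Newton iteration, ψ⁰ = 0.5:
  ψ = 0.5000: g = 0.12557, g' = -0.5729 → ψ = 0.7192
  ψ = 0.7192: g = 0.00390, g' = -0.5613 → ψ = 0.7261
Converged at ψ = 0.7261.

two-phase, V/F = 0.7261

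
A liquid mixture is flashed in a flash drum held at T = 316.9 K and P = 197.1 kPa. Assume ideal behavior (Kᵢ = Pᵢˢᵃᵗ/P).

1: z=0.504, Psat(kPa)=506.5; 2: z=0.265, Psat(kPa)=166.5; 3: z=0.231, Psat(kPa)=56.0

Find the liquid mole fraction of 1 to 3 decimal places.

x_1 = 0.240

Raoult's law: Kᵢ = Pᵢˢᵃᵗ/P = Pᵢˢᵃᵗ/197.1.
  K_1 = 506.5/197.1 = 2.56976, K_2 = 166.5/197.1 = 0.84475, K_3 = 56.0/197.1 = 0.28412
Rachford–Rice: g(β) = Σ zᵢ(Kᵢ−1)/(1+β(Kᵢ−1)) = 0.
Check two-phase: ΣzᵢKᵢ = 1.585 > 1 and Σzᵢ/Kᵢ = 1.323 > 1, so g(0) = 0.585 > 0 and g(1) = -0.323 < 0.
Newton iteration, β⁰ = 0.5:
  β = 0.500: g = 0.1411, g' = -0.685 → β = 0.706
  β = 0.706: g = -0.0054, g' = -0.772 → β = 0.699
Converged at β = 0.699.
Compositions from xᵢ = zᵢ/(1+β(Kᵢ−1)), yᵢ = Kᵢxᵢ:
  1: x = 0.240, y = 0.617
  2: x = 0.297, y = 0.251
  3: x = 0.462, y = 0.131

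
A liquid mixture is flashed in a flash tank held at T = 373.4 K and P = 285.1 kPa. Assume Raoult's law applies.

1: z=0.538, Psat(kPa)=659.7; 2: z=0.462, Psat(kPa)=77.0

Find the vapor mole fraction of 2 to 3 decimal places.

y_2 = 0.174

Raoult's law: Kᵢ = Pᵢˢᵃᵗ/P = Pᵢˢᵃᵗ/285.1.
  K_1 = 659.7/285.1 = 2.31392, K_2 = 77.0/285.1 = 0.27008
Material balance + equilibrium reduce to Σ zᵢ(Kᵢ−1)/(1+β(Kᵢ−1)) = 0.
g(0) = ΣzᵢKᵢ − 1 = 0.370 and g(1) = 1 − Σzᵢ/Kᵢ = -0.943, so a root lies in (0, 1).
Binary case is linear: z₁(K₁−1)(1+β(K₂−1)) + z₂(K₂−1)(1+β(K₁−1)) = 0
⇒ β = [z₁(K₁−1)+z₂(K₂−1)] / [−(K₁−1)(K₂−1)] = 0.3697/0.9591 = 0.385
Compositions from xᵢ = zᵢ/(1+β(Kᵢ−1)), yᵢ = Kᵢxᵢ:
  1: x = 0.357, y = 0.826
  2: x = 0.643, y = 0.174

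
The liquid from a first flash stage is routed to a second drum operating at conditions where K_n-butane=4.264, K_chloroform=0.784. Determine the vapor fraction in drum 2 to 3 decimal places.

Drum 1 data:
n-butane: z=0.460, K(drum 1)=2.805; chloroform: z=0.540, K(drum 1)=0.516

Drum 1:
Binary case is linear: z₁(K₁−1)(1+ψ₁(K₂−1)) + z₂(K₂−1)(1+ψ₁(K₁−1)) = 0
⇒ ψ₁ = [z₁(K₁−1)+z₂(K₂−1)] / [−(K₁−1)(K₂−1)] = 0.5689/0.8736 = 0.651
Drum-1 compositions:
  n-butane: x = 0.211, y = 0.593
  chloroform: x = 0.789, y = 0.407
Drum-2 feed = drum-1 liquid: z₂ = (0.2114, 0.7886).
Drum 2:
Rachford–Rice: g(ψ₂) = Σ zᵢ(Kᵢ−1)/(1+ψ₂(Kᵢ−1)) = 0.
g(0) = ΣzᵢKᵢ − 1 = 0.520 and g(1) = 1 − Σzᵢ/Kᵢ = -0.055, so a root lies in (0, 1).
Binary case is linear: z₁(K₁−1)(1+ψ₂(K₂−1)) + z₂(K₂−1)(1+ψ₂(K₁−1)) = 0
⇒ ψ₂ = [z₁(K₁−1)+z₂(K₂−1)] / [−(K₁−1)(K₂−1)] = 0.5198/0.7050 = 0.737
  n-butane: x = 0.062, y = 0.265
  chloroform: x = 0.938, y = 0.735

V/F (drum 2) = 0.737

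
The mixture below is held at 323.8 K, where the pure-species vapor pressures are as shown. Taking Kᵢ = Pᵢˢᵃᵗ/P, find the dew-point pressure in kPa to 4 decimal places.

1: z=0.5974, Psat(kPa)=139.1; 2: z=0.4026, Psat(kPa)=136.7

At the dew point ψ → 1, so Σzᵢ/Kᵢ = 1 with Kᵢ = Pᵢˢᵃᵗ/P ⇒ 1/P = Σzᵢ/Pᵢˢᵃᵗ.
1/P = 0.5974/139.1 + 0.4026/136.7 = 0.0072399 ⇒ P = 138.1237 kPa

Pdew = 138.1237 kPa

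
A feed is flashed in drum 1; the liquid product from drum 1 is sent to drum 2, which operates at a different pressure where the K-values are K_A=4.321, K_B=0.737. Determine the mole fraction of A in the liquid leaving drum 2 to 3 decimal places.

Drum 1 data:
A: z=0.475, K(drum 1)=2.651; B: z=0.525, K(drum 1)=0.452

Drum 1:
Material balance + equilibrium reduce to Σ zᵢ(Kᵢ−1)/(1+ψ₁(Kᵢ−1)) = 0.
Feasibility: ΣzᵢKᵢ = 1.497, Σzᵢ/Kᵢ = 1.341 — both > 1, two phases present.
Newton–Raphson from ψ₁ = 0.5:
  ψ₁ = 0.500: g = 0.0333, g' = -0.688 → ψ₁ = 0.548
  ψ₁ = 0.548: g = 0.0002, g' = -0.679 → ψ₁ = 0.549
Converged at ψ₁ = 0.549.
Drum-1 compositions:
  A: x = 0.249, y = 0.661
  B: x = 0.751, y = 0.339
Drum-2 feed = drum-1 liquid: z₂ = (0.2492, 0.7508).
Drum 2:
Newton iteration, ψ₂⁰ = 0.57:
  ψ₂ = 0.570: g = 0.0538, g' = -0.400 → ψ₂ = 0.704
  ψ₂ = 0.704: g = 0.0055, g' = -0.325 → ψ₂ = 0.721
Converged at ψ₂ = 0.721.
  A: x = 0.073, y = 0.317
  B: x = 0.927, y = 0.683

x_A (drum 2) = 0.073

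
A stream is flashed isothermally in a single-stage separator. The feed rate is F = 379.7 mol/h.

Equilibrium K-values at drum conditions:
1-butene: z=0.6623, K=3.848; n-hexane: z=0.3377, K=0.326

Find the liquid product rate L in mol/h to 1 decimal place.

Iterate (Newton) starting at ψ = 0.5:
  ψ = 0.5000: g = 0.43484, g' = -1.2633 → ψ = 0.8442
  ψ = 0.8442: g = 0.02596, g' = -1.2894 → ψ = 0.8644
  ψ = 0.8644: g = -0.00039, g' = -1.3287 → ψ = 0.8641
Converged at ψ = 0.8641.
Then V = ψ·F = 0.8641·379.7 = 328.1 mol/h and L = F − V = 51.6 mol/h.

L = 51.6 mol/h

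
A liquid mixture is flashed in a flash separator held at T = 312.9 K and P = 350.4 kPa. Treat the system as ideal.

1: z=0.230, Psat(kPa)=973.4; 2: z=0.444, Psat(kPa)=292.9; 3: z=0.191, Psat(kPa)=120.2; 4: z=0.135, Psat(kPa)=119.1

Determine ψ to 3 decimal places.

ψ = 0.166

Raoult's law: Kᵢ = Pᵢˢᵃᵗ/P = Pᵢˢᵃᵗ/350.4.
  K_1 = 973.4/350.4 = 2.77797, K_2 = 292.9/350.4 = 0.83590, K_3 = 120.2/350.4 = 0.34304, K_4 = 119.1/350.4 = 0.33990
Rachford–Rice: g(ψ) = Σ zᵢ(Kᵢ−1)/(1+ψ(Kᵢ−1)) = 0.
Feasibility: ΣzᵢKᵢ = 1.121, Σzᵢ/Kᵢ = 1.568 — both > 1, two phases present.
Iterate (Newton) starting at ψ = 0.5:
  ψ = 0.500: g = -0.1828, g' = -0.532 → ψ = 0.156
  ψ = 0.156: g = 0.0060, g' = -0.633 → ψ = 0.166
Converged at ψ = 0.166.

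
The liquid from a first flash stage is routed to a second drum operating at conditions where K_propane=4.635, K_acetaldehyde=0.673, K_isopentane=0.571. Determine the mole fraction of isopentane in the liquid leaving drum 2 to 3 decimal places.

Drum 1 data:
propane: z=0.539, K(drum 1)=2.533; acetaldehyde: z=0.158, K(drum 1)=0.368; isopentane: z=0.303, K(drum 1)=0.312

Drum 1:
Let ψ₁ = V/F and solve Σ zᵢ(Kᵢ−1)/(1+ψ₁(Kᵢ−1)) = 0.
Check two-phase: ΣzᵢKᵢ = 1.518 > 1 and Σzᵢ/Kᵢ = 1.613 > 1, so g(0) = 0.518 > 0 and g(1) = -0.613 < 0.
Newton–Raphson from ψ₁ = 0.31:
  ψ₁ = 0.310: g = 0.1709, g' = -0.911 → ψ₁ = 0.498
  ψ₁ = 0.498: g = 0.0061, g' = -0.874 → ψ₁ = 0.505
Converged at ψ₁ = 0.505.
Drum-1 compositions:
  propane: x = 0.304, y = 0.770
  acetaldehyde: x = 0.232, y = 0.085
  isopentane: x = 0.464, y = 0.145
Drum-2 feed = drum-1 liquid: z₂ = (0.3039, 0.2320, 0.4641).
Drum 2:
Let ψ₂ = V/F and solve Σ zᵢ(Kᵢ−1)/(1+ψ₂(Kᵢ−1)) = 0.
Check two-phase: ΣzᵢKᵢ = 1.830 > 1 and Σzᵢ/Kᵢ = 1.223 > 1, so g(0) = 0.830 > 0 and g(1) = -0.223 < 0.
Newton iteration, ψ₂⁰ = 0.44:
  ψ₂ = 0.440: g = 0.0910, g' = -0.758 → ψ₂ = 0.560
  ψ₂ = 0.560: g = 0.0090, g' = -0.621 → ψ₂ = 0.575
Converged at ψ₂ = 0.575.
  propane: x = 0.098, y = 0.456
  acetaldehyde: x = 0.286, y = 0.192
  isopentane: x = 0.616, y = 0.352

x_isopentane (drum 2) = 0.616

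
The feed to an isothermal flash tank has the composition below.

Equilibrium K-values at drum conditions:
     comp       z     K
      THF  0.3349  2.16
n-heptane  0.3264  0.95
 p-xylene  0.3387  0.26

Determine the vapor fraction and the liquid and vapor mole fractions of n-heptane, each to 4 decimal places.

Let ψ = V/F and solve Σ zᵢ(Kᵢ−1)/(1+ψ(Kᵢ−1)) = 0.
g(0) = ΣzᵢKᵢ − 1 = 0.1215 and g(1) = 1 − Σzᵢ/Kᵢ = -0.8013, so a root lies in (0, 1).
Iterate (Newton) starting at ψ = 0.5:
  ψ = 0.5000: g = -0.16870, g' = -0.6487 → ψ = 0.2399
  ψ = 0.2399: g = -0.01736, g' = -0.5508 → ψ = 0.2084
Converged at ψ = 0.2084.
Compositions from xᵢ = zᵢ/(1+ψ(Kᵢ−1)), yᵢ = Kᵢxᵢ:
  THF: x = 0.2697, y = 0.5825
  n-heptane: x = 0.3298, y = 0.3133
  p-xylene: x = 0.4005, y = 0.1041

ψ = 0.2084, x_n-heptane = 0.3298, y_n-heptane = 0.3133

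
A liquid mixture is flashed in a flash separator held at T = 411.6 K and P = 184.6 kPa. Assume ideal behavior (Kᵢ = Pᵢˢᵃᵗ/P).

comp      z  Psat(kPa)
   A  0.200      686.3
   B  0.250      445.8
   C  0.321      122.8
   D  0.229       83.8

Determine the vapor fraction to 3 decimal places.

Raoult's law: Kᵢ = Pᵢˢᵃᵗ/P = Pᵢˢᵃᵗ/184.6.
  K_A = 686.3/184.6 = 3.71777, K_B = 445.8/184.6 = 2.41495, K_C = 122.8/184.6 = 0.66522, K_D = 83.8/184.6 = 0.45395
Let ψ = V/F and solve Σ zᵢ(Kᵢ−1)/(1+ψ(Kᵢ−1)) = 0.
g(0) = ΣzᵢKᵢ − 1 = 0.665 and g(1) = 1 − Σzᵢ/Kᵢ = -0.144, so a root lies in (0, 1).
Newton–Raphson from ψ = 0.5:
  ψ = 0.500: g = 0.1365, g' = -0.618 → ψ = 0.721
  ψ = 0.721: g = 0.0110, g' = -0.540 → ψ = 0.741
Converged at ψ = 0.741.

ψ = 0.741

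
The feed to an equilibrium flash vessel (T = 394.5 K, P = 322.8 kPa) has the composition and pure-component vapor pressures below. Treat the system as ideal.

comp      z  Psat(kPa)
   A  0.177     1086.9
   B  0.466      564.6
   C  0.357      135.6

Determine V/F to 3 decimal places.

Raoult's law: Kᵢ = Pᵢˢᵃᵗ/P = Pᵢˢᵃᵗ/322.8.
  K_A = 1086.9/322.8 = 3.36710, K_B = 564.6/322.8 = 1.74907, K_C = 135.6/322.8 = 0.42007
Rachford–Rice: g(V/F) = Σ zᵢ(Kᵢ−1)/(1+V/F(Kᵢ−1)) = 0.
g(0) = ΣzᵢKᵢ − 1 = 0.561 and g(1) = 1 − Σzᵢ/Kᵢ = -0.169, so a root lies in (0, 1).
Iterate (Newton) starting at V/F = 0.32:
  V/F = 0.320: g = 0.2658, g' = -0.672 → V/F = 0.715
  V/F = 0.715: g = 0.0290, g' = -0.598 → V/F = 0.764
  V/F = 0.764: g = -0.0005, g' = -0.619 → V/F = 0.763
Converged at V/F = 0.763.

V/F = 0.763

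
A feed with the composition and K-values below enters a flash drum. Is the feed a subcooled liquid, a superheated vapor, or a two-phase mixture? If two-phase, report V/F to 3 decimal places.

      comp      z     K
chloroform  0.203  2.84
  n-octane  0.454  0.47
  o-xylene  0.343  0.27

subcooled liquid

ΣzᵢKᵢ = 0.883; Σzᵢ/Kᵢ = 2.308.
Since ΣzᵢKᵢ < 1 the mixture is below its bubble point — single liquid phase.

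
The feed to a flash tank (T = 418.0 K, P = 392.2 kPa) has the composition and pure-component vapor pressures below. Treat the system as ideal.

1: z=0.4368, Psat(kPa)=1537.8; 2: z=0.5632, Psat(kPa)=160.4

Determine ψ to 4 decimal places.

ψ = 0.5462

Raoult's law: Kᵢ = Pᵢˢᵃᵗ/P = Pᵢˢᵃᵗ/392.2.
  K_1 = 1537.8/392.2 = 3.920959, K_2 = 160.4/392.2 = 0.408975
Material balance + equilibrium reduce to Σ zᵢ(Kᵢ−1)/(1+ψ(Kᵢ−1)) = 0.
Check two-phase: ΣzᵢKᵢ = 1.9430 > 1 and Σzᵢ/Kᵢ = 1.4885 > 1, so g(0) = 0.9430 > 0 and g(1) = -0.4885 < 0.
Binary case is linear: z₁(K₁−1)(1+ψ(K₂−1)) + z₂(K₂−1)(1+ψ(K₁−1)) = 0
⇒ ψ = [z₁(K₁−1)+z₂(K₂−1)] / [−(K₁−1)(K₂−1)] = 0.94301/1.72636 = 0.5462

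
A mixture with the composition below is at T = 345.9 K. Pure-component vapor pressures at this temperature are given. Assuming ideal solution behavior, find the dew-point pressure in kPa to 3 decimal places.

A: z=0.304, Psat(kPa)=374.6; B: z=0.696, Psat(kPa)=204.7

At the dew point ψ → 1, so Σzᵢ/Kᵢ = 1 with Kᵢ = Pᵢˢᵃᵗ/P ⇒ 1/P = Σzᵢ/Pᵢˢᵃᵗ.
1/P = 0.304/374.6 + 0.696/204.7 = 0.004212 ⇒ P = 237.438 kPa

Pdew = 237.438 kPa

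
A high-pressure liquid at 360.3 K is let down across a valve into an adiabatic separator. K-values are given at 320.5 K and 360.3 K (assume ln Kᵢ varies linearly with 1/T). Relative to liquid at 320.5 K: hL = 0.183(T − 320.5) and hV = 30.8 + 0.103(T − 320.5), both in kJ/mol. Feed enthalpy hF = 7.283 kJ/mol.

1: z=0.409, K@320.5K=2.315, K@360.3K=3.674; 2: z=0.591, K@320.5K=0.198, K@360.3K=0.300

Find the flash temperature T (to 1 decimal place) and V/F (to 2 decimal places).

T = 331.8 K, V/F = 0.17

Adiabatic flash: solve Rachford–Rice at each trial T, then check hF = ψ·hV(T) + (1−ψ)·hL(T).
  T = 320.5 K: K = (2.315, 0.198), RR gives ψ = 0.061, H_out = 1.865 kJ/mol
  T = 360.3 K: K = (3.674, 0.300), RR gives ψ = 0.363, H_out = 17.315 kJ/mol
  T = 340.4 K: K = (2.956, 0.247), RR gives ψ = 0.241, H_out = 10.675 kJ/mol
  T = 330.4 K: K = (2.624, 0.222), RR gives ψ = 0.162, H_out = 6.659 kJ/mol
  T = 335.4 K: K = (2.788, 0.234), RR gives ψ = 0.203, H_out = 8.747 kJ/mol
  T = 332.9 K: K = (2.705, 0.228), RR gives ψ = 0.183, H_out = 7.725 kJ/mol
  T = 331.6 K: K = (2.663, 0.225), RR gives ψ = 0.172, H_out = 7.177 kJ/mol
  T = 332.2 K: K = (2.682, 0.226), RR gives ψ = 0.177, H_out = 7.432 kJ/mol
Linear interpolation between T = 331.6 (H_out = 7.177) and T = 332.2 (H_out = 7.432) on hF = 7.283 gives T ≈ 331.8 K, at which ψ = 0.17.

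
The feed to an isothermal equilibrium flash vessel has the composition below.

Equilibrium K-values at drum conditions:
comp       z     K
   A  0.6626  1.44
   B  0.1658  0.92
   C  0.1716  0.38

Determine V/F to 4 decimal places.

Rachford–Rice: g(V/F) = Σ zᵢ(Kᵢ−1)/(1+V/F(Kᵢ−1)) = 0.
Check two-phase: ΣzᵢKᵢ = 1.1719 > 1 and Σzᵢ/Kᵢ = 1.0919 > 1, so g(0) = 0.1719 > 0 and g(1) = -0.0919 < 0.
Newton–Raphson from V/F = 0.5:
  V/F = 0.5000: g = 0.07096, g' = -0.2259 → V/F = 0.8142
  V/F = 0.8142: g = -0.01437, g' = -0.3397 → V/F = 0.7718
  V/F = 0.7718: g = -0.00053, g' = -0.3153 → V/F = 0.7702
Converged at V/F = 0.7702.

V/F = 0.7702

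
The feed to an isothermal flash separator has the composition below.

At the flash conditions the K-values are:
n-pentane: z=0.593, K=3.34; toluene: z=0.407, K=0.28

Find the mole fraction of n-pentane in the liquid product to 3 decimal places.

Let β = V/F and solve Σ zᵢ(Kᵢ−1)/(1+β(Kᵢ−1)) = 0.
g(0) = ΣzᵢKᵢ − 1 = 1.095 and g(1) = 1 − Σzᵢ/Kᵢ = -0.631, so a root lies in (0, 1).
Binary case is linear: z₁(K₁−1)(1+β(K₂−1)) + z₂(K₂−1)(1+β(K₁−1)) = 0
⇒ β = [z₁(K₁−1)+z₂(K₂−1)] / [−(K₁−1)(K₂−1)] = 1.0946/1.6848 = 0.650
Compositions from xᵢ = zᵢ/(1+β(Kᵢ−1)), yᵢ = Kᵢxᵢ:
  n-pentane: x = 0.235, y = 0.786
  toluene: x = 0.765, y = 0.214

x_n-pentane = 0.235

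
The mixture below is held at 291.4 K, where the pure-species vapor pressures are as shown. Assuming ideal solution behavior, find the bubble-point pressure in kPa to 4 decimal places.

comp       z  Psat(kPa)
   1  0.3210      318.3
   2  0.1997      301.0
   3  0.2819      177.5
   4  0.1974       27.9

Pbub = 217.8287 kPa

At the bubble point ψ → 0, so ΣzᵢKᵢ = 1 with Kᵢ = Pᵢˢᵃᵗ/P ⇒ P = ΣzᵢPᵢˢᵃᵗ.
P = 0.3210·318.3 + 0.1997·301.0 + 0.2819·177.5 + 0.1974·27.9 = 217.8287 kPa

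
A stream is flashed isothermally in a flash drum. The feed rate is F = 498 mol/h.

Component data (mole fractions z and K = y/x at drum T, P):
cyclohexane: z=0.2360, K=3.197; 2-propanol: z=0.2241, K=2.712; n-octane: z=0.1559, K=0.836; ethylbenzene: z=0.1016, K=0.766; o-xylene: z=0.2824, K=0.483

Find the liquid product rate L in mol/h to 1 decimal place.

Material balance + equilibrium reduce to Σ zᵢ(Kᵢ−1)/(1+ψ(Kᵢ−1)) = 0.
Check two-phase: ΣzᵢKᵢ = 1.7068 > 1 and Σzᵢ/Kᵢ = 1.0603 > 1, so g(0) = 0.7068 > 0 and g(1) = -0.0603 < 0.
Newton–Raphson from ψ = 0.5:
  ψ = 0.5000: g = 0.20212, g' = -0.5987 → ψ = 0.8376
  ψ = 0.8376: g = 0.02348, g' = -0.5011 → ψ = 0.8844
  ψ = 0.8844: g = -0.00010, g' = -0.5062 → ψ = 0.8842
Converged at ψ = 0.8842.
Then V = ψ·F = 0.8842·498 = 440.3 mol/h and L = F − V = 57.7 mol/h.

L = 57.7 mol/h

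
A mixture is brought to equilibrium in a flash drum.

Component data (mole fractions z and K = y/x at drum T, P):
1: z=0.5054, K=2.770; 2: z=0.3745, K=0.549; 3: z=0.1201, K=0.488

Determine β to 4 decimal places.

Let β = V/F and solve Σ zᵢ(Kᵢ−1)/(1+β(Kᵢ−1)) = 0.
g(0) = ΣzᵢKᵢ − 1 = 0.6642 and g(1) = 1 − Σzᵢ/Kᵢ = -0.1107, so a root lies in (0, 1).
Newton–Raphson from β = 0.5:
  β = 0.5000: g = 0.17384, g' = -0.6295 → β = 0.7762
  β = 0.7762: g = 0.01494, g' = -0.5480 → β = 0.8034
Converged at β = 0.8034.

β = 0.8034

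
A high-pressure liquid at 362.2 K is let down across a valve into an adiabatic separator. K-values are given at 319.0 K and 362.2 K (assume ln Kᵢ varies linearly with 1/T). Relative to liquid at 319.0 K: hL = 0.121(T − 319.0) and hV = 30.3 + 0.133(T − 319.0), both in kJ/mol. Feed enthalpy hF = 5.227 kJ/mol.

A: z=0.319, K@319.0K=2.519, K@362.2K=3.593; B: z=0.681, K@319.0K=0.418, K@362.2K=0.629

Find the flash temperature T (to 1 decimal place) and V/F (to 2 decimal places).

T = 323.8 K, V/F = 0.15

Adiabatic flash: solve Rachford–Rice at each trial T, then check hF = ψ·hV(T) + (1−ψ)·hL(T).
  T = 319.0 K: K = (2.519, 0.418), RR gives ψ = 0.100, H_out = 3.024 kJ/mol
  T = 362.2 K: K = (3.593, 0.629), RR gives ψ = 0.597, H_out = 23.632 kJ/mol
  T = 340.6 K: K = (3.043, 0.519), RR gives ψ = 0.330, H_out = 12.711 kJ/mol
  T = 329.8 K: K = (2.777, 0.468), RR gives ψ = 0.216, H_out = 7.879 kJ/mol
  T = 324.4 K: K = (2.647, 0.443), RR gives ψ = 0.159, H_out = 5.474 kJ/mol
  T = 321.7 K: K = (2.583, 0.430), RR gives ψ = 0.130, H_out = 4.257 kJ/mol
  T = 323.0 K: K = (2.614, 0.436), RR gives ψ = 0.144, H_out = 4.845 kJ/mol
  T = 323.7 K: K = (2.630, 0.439), RR gives ψ = 0.151, H_out = 5.160 kJ/mol
Linear interpolation between T = 323.7 (H_out = 5.160) and T = 324.4 (H_out = 5.474) on hF = 5.227 gives T ≈ 323.8 K, at which ψ = 0.15.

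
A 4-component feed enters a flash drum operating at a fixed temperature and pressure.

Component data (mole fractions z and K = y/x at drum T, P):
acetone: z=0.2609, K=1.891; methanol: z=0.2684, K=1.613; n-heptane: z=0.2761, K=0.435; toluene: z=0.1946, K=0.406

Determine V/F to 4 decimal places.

Material balance + equilibrium reduce to Σ zᵢ(Kᵢ−1)/(1+V/F(Kᵢ−1)) = 0.
Feasibility: ΣzᵢKᵢ = 1.1254, Σzᵢ/Kᵢ = 1.4184 — both > 1, two phases present.
Iterate (Newton) starting at V/F = 0.5:
  V/F = 0.5000: g = -0.09510, g' = -0.4684 → V/F = 0.2970
  V/F = 0.2970: g = -0.00478, g' = -0.4302 → V/F = 0.2858
Converged at V/F = 0.2858.

V/F = 0.2858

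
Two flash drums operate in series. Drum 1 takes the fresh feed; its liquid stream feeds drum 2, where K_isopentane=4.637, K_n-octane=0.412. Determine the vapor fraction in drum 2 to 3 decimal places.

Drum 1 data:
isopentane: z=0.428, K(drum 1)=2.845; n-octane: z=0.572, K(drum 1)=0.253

V/F (drum 2) = 0.294

Drum 1:
Binary case is linear: z₁(K₁−1)(1+ψ₁(K₂−1)) + z₂(K₂−1)(1+ψ₁(K₁−1)) = 0
⇒ ψ₁ = [z₁(K₁−1)+z₂(K₂−1)] / [−(K₁−1)(K₂−1)] = 0.3624/1.3782 = 0.263
Drum-1 compositions:
  isopentane: x = 0.288, y = 0.820
  n-octane: x = 0.712, y = 0.180
Drum-2 feed = drum-1 liquid: z₂ = (0.2882, 0.7118).
Drum 2:
Material balance + equilibrium reduce to Σ zᵢ(Kᵢ−1)/(1+ψ₂(Kᵢ−1)) = 0.
g(0) = ΣzᵢKᵢ − 1 = 0.630 and g(1) = 1 − Σzᵢ/Kᵢ = -0.790, so a root lies in (0, 1).
Binary case is linear: z₁(K₁−1)(1+ψ₂(K₂−1)) + z₂(K₂−1)(1+ψ₂(K₁−1)) = 0
⇒ ψ₂ = [z₁(K₁−1)+z₂(K₂−1)] / [−(K₁−1)(K₂−1)] = 0.6296/2.1386 = 0.294
  isopentane: x = 0.139, y = 0.645
  n-octane: x = 0.861, y = 0.355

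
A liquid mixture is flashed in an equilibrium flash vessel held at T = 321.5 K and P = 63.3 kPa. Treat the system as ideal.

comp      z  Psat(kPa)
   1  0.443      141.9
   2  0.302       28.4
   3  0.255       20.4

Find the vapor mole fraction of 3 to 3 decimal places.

Raoult's law: Kᵢ = Pᵢˢᵃᵗ/P = Pᵢˢᵃᵗ/63.3.
  K_1 = 141.9/63.3 = 2.24171, K_2 = 28.4/63.3 = 0.44866, K_3 = 20.4/63.3 = 0.32227
Rachford–Rice: g(ψ) = Σ zᵢ(Kᵢ−1)/(1+ψ(Kᵢ−1)) = 0.
Check two-phase: ΣzᵢKᵢ = 1.211 > 1 and Σzᵢ/Kᵢ = 1.662 > 1, so g(0) = 0.211 > 0 and g(1) = -0.662 < 0.
Newton–Raphson from ψ = 0.62:
  ψ = 0.620: g = -0.2402, g' = -0.778 → ψ = 0.311
  ψ = 0.311: g = -0.0233, g' = -0.677 → ψ = 0.277
Converged at ψ = 0.277.
Compositions from xᵢ = zᵢ/(1+ψ(Kᵢ−1)), yᵢ = Kᵢxᵢ:
  1: x = 0.330, y = 0.739
  2: x = 0.356, y = 0.160
  3: x = 0.314, y = 0.101

y_3 = 0.101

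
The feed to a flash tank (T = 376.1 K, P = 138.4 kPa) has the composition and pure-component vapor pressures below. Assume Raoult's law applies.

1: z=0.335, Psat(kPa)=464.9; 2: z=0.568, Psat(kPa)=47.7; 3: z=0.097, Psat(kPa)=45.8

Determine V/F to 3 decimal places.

Raoult's law: Kᵢ = Pᵢˢᵃᵗ/P = Pᵢˢᵃᵗ/138.4.
  K_1 = 464.9/138.4 = 3.35910, K_2 = 47.7/138.4 = 0.34465, K_3 = 45.8/138.4 = 0.33092
Newton–Raphson from V/F = 0.5:
  V/F = 0.500: g = -0.2886, g' = -1.030 → V/F = 0.220
  V/F = 0.220: g = 0.0094, g' = -1.201 → V/F = 0.228
Converged at V/F = 0.228.

V/F = 0.228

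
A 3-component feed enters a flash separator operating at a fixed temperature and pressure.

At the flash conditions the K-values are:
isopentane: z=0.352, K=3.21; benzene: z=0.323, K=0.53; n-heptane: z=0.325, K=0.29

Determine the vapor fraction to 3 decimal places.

ψ = 0.298

Newton–Raphson from ψ = 0.5:
  ψ = 0.500: g = -0.1866, g' = -0.904 → ψ = 0.293
  ψ = 0.293: g = 0.0043, g' = -0.990 → ψ = 0.298
Converged at ψ = 0.298.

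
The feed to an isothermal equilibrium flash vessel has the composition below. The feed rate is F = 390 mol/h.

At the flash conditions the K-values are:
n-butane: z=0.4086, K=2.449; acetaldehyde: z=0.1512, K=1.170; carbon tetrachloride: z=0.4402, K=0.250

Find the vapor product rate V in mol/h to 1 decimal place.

V = 122.2 mol/h

Rachford–Rice: g(β) = Σ zᵢ(Kᵢ−1)/(1+β(Kᵢ−1)) = 0.
g(0) = ΣzᵢKᵢ − 1 = 0.2876 and g(1) = 1 − Σzᵢ/Kᵢ = -1.0569, so a root lies in (0, 1).
Newton–Raphson from β = 0.41:
  β = 0.4100: g = -0.08131, g' = -0.8578 → β = 0.3152
  β = 0.3152: g = -0.00153, g' = -0.8329 → β = 0.3134
Converged at β = 0.3134.
Then V = β·F = 0.3134·390 = 122.2 mol/h and L = F − V = 267.8 mol/h.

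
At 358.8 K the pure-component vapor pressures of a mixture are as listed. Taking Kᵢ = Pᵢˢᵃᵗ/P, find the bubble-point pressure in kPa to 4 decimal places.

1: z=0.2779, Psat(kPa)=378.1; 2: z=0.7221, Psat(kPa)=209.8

At the bubble point ψ → 0, so ΣzᵢKᵢ = 1 with Kᵢ = Pᵢˢᵃᵗ/P ⇒ P = ΣzᵢPᵢˢᵃᵗ.
P = 0.2779·378.1 + 0.7221·209.8 = 256.5706 kPa

Pbub = 256.5706 kPa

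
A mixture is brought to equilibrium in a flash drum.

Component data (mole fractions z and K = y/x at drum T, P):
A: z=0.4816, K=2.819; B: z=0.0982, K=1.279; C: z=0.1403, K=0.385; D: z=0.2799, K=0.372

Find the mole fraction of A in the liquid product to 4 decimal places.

Rachford–Rice: g(V/F) = Σ zᵢ(Kᵢ−1)/(1+V/F(Kᵢ−1)) = 0.
g(0) = ΣzᵢKᵢ − 1 = 0.6414 and g(1) = 1 − Σzᵢ/Kᵢ = -0.3645, so a root lies in (0, 1).
Iterate (Newton) starting at V/F = 0.37:
  V/F = 0.3700: g = 0.20777, g' = -0.8518 → V/F = 0.6139
  V/F = 0.6139: g = 0.01258, g' = -0.7906 → V/F = 0.6298
Converged at V/F = 0.6298.
Compositions from xᵢ = zᵢ/(1+V/F(Kᵢ−1)), yᵢ = Kᵢxᵢ:
  A: x = 0.2245, y = 0.6328
  B: x = 0.0835, y = 0.1068
  C: x = 0.2290, y = 0.0882
  D: x = 0.4630, y = 0.1722

x_A = 0.2245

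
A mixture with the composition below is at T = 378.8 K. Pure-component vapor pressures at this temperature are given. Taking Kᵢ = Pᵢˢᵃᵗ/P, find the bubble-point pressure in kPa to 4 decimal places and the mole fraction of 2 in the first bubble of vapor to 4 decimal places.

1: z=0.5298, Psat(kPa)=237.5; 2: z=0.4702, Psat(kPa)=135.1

Pbub = 189.3515 kPa, y_2 = 0.3355

At the bubble point ψ → 0, so ΣzᵢKᵢ = 1 with Kᵢ = Pᵢˢᵃᵗ/P ⇒ P = ΣzᵢPᵢˢᵃᵗ.
P = 0.5298·237.5 + 0.4702·135.1 = 189.3515 kPa
yᵢ = zᵢPᵢˢᵃᵗ/P ⇒ y_2 = 0.4702·135.1/189.3515 = 0.3355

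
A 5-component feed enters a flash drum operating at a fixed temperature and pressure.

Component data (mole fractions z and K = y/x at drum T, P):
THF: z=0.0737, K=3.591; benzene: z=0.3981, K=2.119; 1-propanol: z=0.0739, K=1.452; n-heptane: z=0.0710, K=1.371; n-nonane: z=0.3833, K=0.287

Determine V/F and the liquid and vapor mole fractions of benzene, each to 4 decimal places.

Newton–Raphson from V/F = 0.5:
  V/F = 0.5000: g = -0.00639, g' = -0.7864 → V/F = 0.4919
  V/F = 0.4919: g = -0.00002, g' = -0.7823 → V/F = 0.4918
Converged at V/F = 0.4918.
Compositions from xᵢ = zᵢ/(1+V/F(Kᵢ−1)), yᵢ = Kᵢxᵢ:
  THF: x = 0.0324, y = 0.1164
  benzene: x = 0.2568, y = 0.5441
  1-propanol: x = 0.0605, y = 0.0878
  n-heptane: x = 0.0600, y = 0.0823
  n-nonane: x = 0.5903, y = 0.1694

V/F = 0.4918, x_benzene = 0.2568, y_benzene = 0.5441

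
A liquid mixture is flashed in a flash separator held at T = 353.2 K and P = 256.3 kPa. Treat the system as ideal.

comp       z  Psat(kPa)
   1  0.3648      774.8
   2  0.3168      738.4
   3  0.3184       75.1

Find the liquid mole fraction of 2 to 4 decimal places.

x_2 = 0.1264

Raoult's law: Kᵢ = Pᵢˢᵃᵗ/P = Pᵢˢᵃᵗ/256.3.
  K_1 = 774.8/256.3 = 3.023020, K_2 = 738.4/256.3 = 2.880999, K_3 = 75.1/256.3 = 0.293016
Material balance + equilibrium reduce to Σ zᵢ(Kᵢ−1)/(1+V/F(Kᵢ−1)) = 0.
Feasibility: ΣzᵢKᵢ = 2.1088, Σzᵢ/Kᵢ = 1.3173 — both > 1, two phases present.
Newton iteration, V/F⁰ = 0.67:
  V/F = 0.6700: g = 0.14927, g' = -1.0630 → V/F = 0.8104
  V/F = 0.8104: g = -0.01146, g' = -1.2628 → V/F = 0.8013
Converged at V/F = 0.8013.
Compositions from xᵢ = zᵢ/(1+V/F(Kᵢ−1)), yᵢ = Kᵢxᵢ:
  1: x = 0.1392, y = 0.4208
  2: x = 0.1264, y = 0.3640
  3: x = 0.7345, y = 0.2152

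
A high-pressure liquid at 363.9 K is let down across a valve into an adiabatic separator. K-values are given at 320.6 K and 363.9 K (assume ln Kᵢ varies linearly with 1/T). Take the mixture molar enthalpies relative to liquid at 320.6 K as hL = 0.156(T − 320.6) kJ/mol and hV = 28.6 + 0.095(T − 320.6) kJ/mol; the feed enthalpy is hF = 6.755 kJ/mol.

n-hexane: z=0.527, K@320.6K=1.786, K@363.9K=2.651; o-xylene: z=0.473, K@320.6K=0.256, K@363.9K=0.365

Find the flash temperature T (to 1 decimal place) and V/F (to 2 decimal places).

T = 327.2 K, V/F = 0.20

Adiabatic flash: solve Rachford–Rice at each trial T, then check hF = ψ·hV(T) + (1−ψ)·hL(T).
  T = 320.6 K: K = (1.786, 0.256), RR gives ψ = 0.107, H_out = 3.047 kJ/mol
  T = 363.9 K: K = (2.651, 0.365), RR gives ψ = 0.543, H_out = 20.861 kJ/mol
  T = 342.2 K: K = (2.202, 0.309), RR gives ψ = 0.369, H_out = 13.444 kJ/mol
  T = 331.4 K: K = (1.990, 0.282), RR gives ψ = 0.256, H_out = 8.847 kJ/mol
  T = 326.0 K: K = (1.887, 0.269), RR gives ψ = 0.188, H_out = 6.146 kJ/mol
  T = 328.7 K: K = (1.938, 0.276), RR gives ψ = 0.223, H_out = 7.539 kJ/mol
  T = 327.4 K: K = (1.913, 0.272), RR gives ψ = 0.206, H_out = 6.880 kJ/mol
Linear interpolation between T = 326.0 (H_out = 6.146) and T = 327.4 (H_out = 6.880) on hF = 6.755 gives T ≈ 327.2 K, at which ψ = 0.20.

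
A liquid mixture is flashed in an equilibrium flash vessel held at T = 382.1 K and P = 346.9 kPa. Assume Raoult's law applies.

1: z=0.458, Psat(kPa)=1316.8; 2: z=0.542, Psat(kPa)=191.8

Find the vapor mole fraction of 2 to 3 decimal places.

Raoult's law: Kᵢ = Pᵢˢᵃᵗ/P = Pᵢˢᵃᵗ/346.9.
  K_1 = 1316.8/346.9 = 3.79591, K_2 = 191.8/346.9 = 0.55290
Material balance + equilibrium reduce to Σ zᵢ(Kᵢ−1)/(1+ψ(Kᵢ−1)) = 0.
Check two-phase: ΣzᵢKᵢ = 2.038 > 1 and Σzᵢ/Kᵢ = 1.101 > 1, so g(0) = 1.038 > 0 and g(1) = -0.101 < 0.
Newton iteration, ψ⁰ = 0.5:
  ψ = 0.500: g = 0.2219, g' = -0.802 → ψ = 0.777
  ψ = 0.777: g = 0.0326, g' = -0.610 → ψ = 0.830
  ψ = 0.830: g = 0.0003, g' = -0.599 → ψ = 0.831
Converged at ψ = 0.831.
Compositions from xᵢ = zᵢ/(1+ψ(Kᵢ−1)), yᵢ = Kᵢxᵢ:
  1: x = 0.138, y = 0.523
  2: x = 0.862, y = 0.477

y_2 = 0.477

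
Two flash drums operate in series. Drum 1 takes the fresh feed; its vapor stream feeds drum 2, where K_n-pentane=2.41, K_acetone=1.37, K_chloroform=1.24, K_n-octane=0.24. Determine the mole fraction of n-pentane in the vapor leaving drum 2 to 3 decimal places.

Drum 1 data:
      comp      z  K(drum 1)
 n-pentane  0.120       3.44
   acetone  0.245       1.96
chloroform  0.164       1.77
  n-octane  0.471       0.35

y_n-pentane (drum 2) = 0.273

Drum 1:
Rachford–Rice: g(ψ₁) = Σ zᵢ(Kᵢ−1)/(1+ψ₁(Kᵢ−1)) = 0.
Feasibility: ΣzᵢKᵢ = 1.348, Σzᵢ/Kᵢ = 1.598 — both > 1, two phases present.
Newton iteration, ψ₁⁰ = 0.66:
  ψ₁ = 0.660: g = -0.1963, g' = -0.843 → ψ₁ = 0.427
  ψ₁ = 0.427: g = -0.0185, g' = -0.721 → ψ₁ = 0.401
Converged at ψ₁ = 0.401.
Drum-1 compositions:
  n-pentane: x = 0.061, y = 0.209
  acetone: x = 0.177, y = 0.347
  chloroform: x = 0.125, y = 0.222
  n-octane: x = 0.637, y = 0.223
Drum-2 feed = drum-1 vapor: z₂ = (0.2086, 0.3466, 0.2218, 0.2230).
Drum 2:
Rachford–Rice: g(ψ₂) = Σ zᵢ(Kᵢ−1)/(1+ψ₂(Kᵢ−1)) = 0.
Check two-phase: ΣzᵢKᵢ = 1.306 > 1 and Σzᵢ/Kᵢ = 1.448 > 1, so g(0) = 0.306 > 0 and g(1) = -0.448 < 0.
Newton–Raphson from ψ₂ = 0.51:
  ψ₂ = 0.510: g = 0.0496, g' = -0.528 → ψ₂ = 0.604
  ψ₂ = 0.604: g = -0.0032, g' = -0.603 → ψ₂ = 0.599
Converged at ψ₂ = 0.599.
  n-pentane: x = 0.113, y = 0.273
  acetone: x = 0.284, y = 0.389
  chloroform: x = 0.194, y = 0.240
  n-octane: x = 0.409, y = 0.098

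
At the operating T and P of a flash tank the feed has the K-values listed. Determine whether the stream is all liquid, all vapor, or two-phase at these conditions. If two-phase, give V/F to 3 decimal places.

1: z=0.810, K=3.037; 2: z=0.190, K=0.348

ΣzᵢKᵢ = 2.526; Σzᵢ/Kᵢ = 0.813.
Since Σzᵢ/Kᵢ < 1 the mixture is above its dew point — single vapor phase.

all vapor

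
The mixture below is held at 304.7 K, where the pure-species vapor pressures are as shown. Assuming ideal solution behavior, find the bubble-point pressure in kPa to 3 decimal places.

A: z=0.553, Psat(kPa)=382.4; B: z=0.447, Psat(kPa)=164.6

At the bubble point ψ → 0, so ΣzᵢKᵢ = 1 with Kᵢ = Pᵢˢᵃᵗ/P ⇒ P = ΣzᵢPᵢˢᵃᵗ.
P = 0.553·382.4 + 0.447·164.6 = 285.043 kPa

Pbub = 285.043 kPa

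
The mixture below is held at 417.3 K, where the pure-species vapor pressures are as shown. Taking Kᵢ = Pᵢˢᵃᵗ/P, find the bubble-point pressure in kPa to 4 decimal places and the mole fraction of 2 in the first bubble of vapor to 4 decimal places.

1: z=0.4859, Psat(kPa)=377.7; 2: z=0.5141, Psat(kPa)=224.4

At the bubble point ψ → 0, so ΣzᵢKᵢ = 1 with Kᵢ = Pᵢˢᵃᵗ/P ⇒ P = ΣzᵢPᵢˢᵃᵗ.
P = 0.4859·377.7 + 0.5141·224.4 = 298.8885 kPa
yᵢ = zᵢPᵢˢᵃᵗ/P ⇒ y_2 = 0.5141·224.4/298.8885 = 0.3860

Pbub = 298.8885 kPa, y_2 = 0.3860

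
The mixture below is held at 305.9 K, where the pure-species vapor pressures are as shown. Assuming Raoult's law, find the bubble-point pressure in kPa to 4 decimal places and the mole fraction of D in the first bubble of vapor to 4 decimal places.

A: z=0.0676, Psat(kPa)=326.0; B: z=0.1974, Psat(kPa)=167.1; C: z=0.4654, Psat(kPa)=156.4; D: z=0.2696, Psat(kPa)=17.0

At the bubble point ψ → 0, so ΣzᵢKᵢ = 1 with Kᵢ = Pᵢˢᵃᵗ/P ⇒ P = ΣzᵢPᵢˢᵃᵗ.
P = 0.0676·326.0 + 0.1974·167.1 + 0.4654·156.4 + 0.2696·17.0 = 132.3949 kPa
yᵢ = zᵢPᵢˢᵃᵗ/P ⇒ y_D = 0.2696·17.0/132.3949 = 0.0346

Pbub = 132.3949 kPa, y_D = 0.0346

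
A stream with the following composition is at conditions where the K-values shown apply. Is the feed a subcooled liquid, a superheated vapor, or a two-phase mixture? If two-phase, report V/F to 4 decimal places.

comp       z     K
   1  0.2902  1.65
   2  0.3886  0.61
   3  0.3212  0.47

ΣzᵢKᵢ = 0.8668; Σzᵢ/Kᵢ = 1.4963.
Since ΣzᵢKᵢ < 1 the mixture is below its bubble point — single liquid phase.

subcooled liquid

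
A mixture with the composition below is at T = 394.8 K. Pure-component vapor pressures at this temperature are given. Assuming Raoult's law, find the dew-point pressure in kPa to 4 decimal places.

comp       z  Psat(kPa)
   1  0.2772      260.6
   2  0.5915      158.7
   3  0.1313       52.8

At the dew point ψ → 1, so Σzᵢ/Kᵢ = 1 with Kᵢ = Pᵢˢᵃᵗ/P ⇒ 1/P = Σzᵢ/Pᵢˢᵃᵗ.
1/P = 0.2772/260.6 + 0.5915/158.7 + 0.1313/52.8 = 0.0072776 ⇒ P = 137.4079 kPa

Pdew = 137.4079 kPa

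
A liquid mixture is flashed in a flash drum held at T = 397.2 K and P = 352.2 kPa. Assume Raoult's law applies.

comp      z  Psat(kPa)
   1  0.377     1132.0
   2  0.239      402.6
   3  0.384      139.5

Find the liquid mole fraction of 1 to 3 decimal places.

Raoult's law: Kᵢ = Pᵢˢᵃᵗ/P = Pᵢˢᵃᵗ/352.2.
  K_1 = 1132.0/352.2 = 3.21408, K_2 = 402.6/352.2 = 1.14310, K_3 = 139.5/352.2 = 0.39608
Rachford–Rice: g(ψ) = Σ zᵢ(Kᵢ−1)/(1+ψ(Kᵢ−1)) = 0.
g(0) = ΣzᵢKᵢ − 1 = 0.637 and g(1) = 1 − Σzᵢ/Kᵢ = -0.296, so a root lies in (0, 1).
Iterate (Newton) starting at ψ = 0.41:
  ψ = 0.410: g = 0.1616, g' = -0.760 → ψ = 0.623
  ψ = 0.623: g = 0.0106, g' = -0.691 → ψ = 0.638
Converged at ψ = 0.638.
Compositions from xᵢ = zᵢ/(1+ψ(Kᵢ−1)), yᵢ = Kᵢxᵢ:
  1: x = 0.156, y = 0.502
  2: x = 0.219, y = 0.250
  3: x = 0.625, y = 0.247

x_1 = 0.156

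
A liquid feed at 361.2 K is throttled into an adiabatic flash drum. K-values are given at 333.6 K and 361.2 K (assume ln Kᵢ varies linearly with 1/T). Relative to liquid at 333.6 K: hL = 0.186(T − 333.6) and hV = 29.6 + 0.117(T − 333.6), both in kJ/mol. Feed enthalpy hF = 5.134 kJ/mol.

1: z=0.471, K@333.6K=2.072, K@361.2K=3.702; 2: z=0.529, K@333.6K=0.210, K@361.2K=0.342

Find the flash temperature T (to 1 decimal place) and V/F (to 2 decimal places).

Adiabatic flash: solve Rachford–Rice at each trial T, then check hF = ψ·hV(T) + (1−ψ)·hL(T).
  T = 333.6 K: K = (2.072, 0.210), RR gives ψ = 0.103, H_out = 3.041 kJ/mol
  T = 361.2 K: K = (3.702, 0.342), RR gives ψ = 0.520, H_out = 19.536 kJ/mol
  T = 347.4 K: K = (2.802, 0.271), RR gives ψ = 0.352, H_out = 12.654 kJ/mol
  T = 340.5 K: K = (2.417, 0.239), RR gives ψ = 0.246, H_out = 8.434 kJ/mol
  T = 337.1 K: K = (2.242, 0.224), RR gives ψ = 0.181, H_out = 5.975 kJ/mol
  T = 335.4 K: K = (2.158, 0.217), RR gives ψ = 0.145, H_out = 4.610 kJ/mol
  T = 336.2 K: K = (2.197, 0.221), RR gives ψ = 0.163, H_out = 5.265 kJ/mol
Linear interpolation between T = 335.4 (H_out = 4.610) and T = 336.2 (H_out = 5.265) on hF = 5.134 gives T ≈ 336.0 K, at which ψ = 0.16.

T = 336.0 K, V/F = 0.16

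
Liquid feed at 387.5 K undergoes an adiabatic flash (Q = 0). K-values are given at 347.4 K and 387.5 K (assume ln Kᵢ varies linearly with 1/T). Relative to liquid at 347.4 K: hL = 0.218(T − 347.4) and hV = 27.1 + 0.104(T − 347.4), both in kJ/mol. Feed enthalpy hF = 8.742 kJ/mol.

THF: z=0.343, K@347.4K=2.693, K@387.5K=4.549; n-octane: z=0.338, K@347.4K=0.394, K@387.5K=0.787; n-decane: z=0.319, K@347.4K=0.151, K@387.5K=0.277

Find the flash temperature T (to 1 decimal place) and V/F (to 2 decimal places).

T = 360.6 K, V/F = 0.23

Adiabatic flash: solve Rachford–Rice at each trial T, then check hF = ψ·hV(T) + (1−ψ)·hL(T).
  T = 347.4 K: K = (2.693, 0.394, 0.151), RR gives ψ = 0.085, H_out = 2.299 kJ/mol
  T = 387.5 K: K = (4.549, 0.787, 0.277), RR gives ψ = 0.497, H_out = 19.937 kJ/mol
  T = 367.4 K: K = (3.548, 0.567, 0.208), RR gives ψ = 0.296, H_out = 11.711 kJ/mol
  T = 357.4 K: K = (3.103, 0.475, 0.178), RR gives ψ = 0.196, H_out = 7.277 kJ/mol
  T = 362.4 K: K = (3.321, 0.520, 0.192), RR gives ψ = 0.247, H_out = 9.542 kJ/mol
  T = 359.9 K: K = (3.211, 0.497, 0.185), RR gives ψ = 0.222, H_out = 8.424 kJ/mol
  T = 361.1 K: K = (3.264, 0.508, 0.189), RR gives ψ = 0.234, H_out = 8.964 kJ/mol
Linear interpolation between T = 359.9 (H_out = 8.424) and T = 361.1 (H_out = 8.964) on hF = 8.742 gives T ≈ 360.6 K, at which ψ = 0.23.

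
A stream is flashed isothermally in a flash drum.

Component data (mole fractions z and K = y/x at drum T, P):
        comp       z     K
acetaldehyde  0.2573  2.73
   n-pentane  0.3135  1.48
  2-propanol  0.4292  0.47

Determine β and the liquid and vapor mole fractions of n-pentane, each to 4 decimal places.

β = 0.6035, x_n-pentane = 0.2431, y_n-pentane = 0.3598

Rachford–Rice: g(β) = Σ zᵢ(Kᵢ−1)/(1+β(Kᵢ−1)) = 0.
Feasibility: ΣzᵢKᵢ = 1.3681, Σzᵢ/Kᵢ = 1.2193 — both > 1, two phases present.
Iterate (Newton) starting at β = 0.5:
  β = 0.5000: g = 0.05054, g' = -0.4915 → β = 0.6028
  β = 0.6028: g = 0.00033, g' = -0.4883 → β = 0.6035
Converged at β = 0.6035.
Compositions from xᵢ = zᵢ/(1+β(Kᵢ−1)), yᵢ = Kᵢxᵢ:
  acetaldehyde: x = 0.1259, y = 0.3436
  n-pentane: x = 0.2431, y = 0.3598
  2-propanol: x = 0.6310, y = 0.2966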